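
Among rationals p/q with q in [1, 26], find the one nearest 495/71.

181/26

Expand x = 495/71 as a continued fraction with the Euclidean algorithm:
  495 = 6*71 + 69, so a_0 = 6.
  71 = 1*69 + 2, so a_1 = 1.
  69 = 34*2 + 1, so a_2 = 34.
  2 = 2*1 + 0, so a_3 = 2.
so x = [6; 1, 34, 2].
Convergents (p_i = a_i*p_{i-1} + p_{i-2}, q_i = a_i*q_{i-1} + q_{i-2} with p_{-2}=0, p_{-1}=1, q_{-2}=1, q_{-1}=0), until the denominator exceeds 26:
  i=0: a_0=6, p_0 = 6*1 + 0 = 6, q_0 = 6*0 + 1 = 1.
  i=1: a_1=1, p_1 = 1*6 + 1 = 7, q_1 = 1*1 + 0 = 1.
  i=2: a_2=34, p_2 = 34*7 + 6 = 244, q_2 = 34*1 + 1 = 35.
q_2 = 35 > 26, so the last convergent with denominator <= 26 is p_1/q_1 = 7/1.
The closest fraction with denominator <= 26 is either p_1/q_1 or the intermediate fraction (k*p_1 + p_0)/(k*q_1 + q_0) with the largest k >= 1 whose denominator stays <= 26; these approach x as k grows, and every other convergent or intermediate fraction in range is farther away.
Largest k: floor((26 - q_0)/q_1) = floor((26 - 1)/1) = 25.
That gives (25*7 + 6)/(25*1 + 1) = 181/26.
Compare the errors: |x - 7/1| = |495*1 - 7*71|/(71*1) = 2/71, and |x - 181/26| = |495*26 - 181*71|/(71*26) = 19/1846.
Cross-multiplying, 19*71 = 1349 < 3692 = 2*1846, so 19/1846 is smaller: the intermediate fraction 181/26 is closer to x than 7/1.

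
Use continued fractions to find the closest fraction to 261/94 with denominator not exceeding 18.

25/9

Expand x = 261/94 as a continued fraction with the Euclidean algorithm:
  261 = 2*94 + 73, so a_0 = 2.
  94 = 1*73 + 21, so a_1 = 1.
  73 = 3*21 + 10, so a_2 = 3.
  21 = 2*10 + 1, so a_3 = 2.
  10 = 10*1 + 0, so a_4 = 10.
so x = [2; 1, 3, 2, 10].
Convergents (p_i = a_i*p_{i-1} + p_{i-2}, q_i = a_i*q_{i-1} + q_{i-2} with p_{-2}=0, p_{-1}=1, q_{-2}=1, q_{-1}=0), until the denominator exceeds 18:
  i=0: a_0=2, p_0 = 2*1 + 0 = 2, q_0 = 2*0 + 1 = 1.
  i=1: a_1=1, p_1 = 1*2 + 1 = 3, q_1 = 1*1 + 0 = 1.
  i=2: a_2=3, p_2 = 3*3 + 2 = 11, q_2 = 3*1 + 1 = 4.
  i=3: a_3=2, p_3 = 2*11 + 3 = 25, q_3 = 2*4 + 1 = 9.
  i=4: a_4=10, p_4 = 10*25 + 11 = 261, q_4 = 10*9 + 4 = 94.
q_4 = 94 > 18, so the last convergent with denominator <= 18 is p_3/q_3 = 25/9.
The closest fraction with denominator <= 18 is either p_3/q_3 or the intermediate fraction (k*p_3 + p_2)/(k*q_3 + q_2) with the largest k >= 1 whose denominator stays <= 18; these approach x as k grows, and every other convergent or intermediate fraction in range is farther away.
Largest k: floor((18 - q_2)/q_3) = floor((18 - 4)/9) = 1.
That gives (1*25 + 11)/(1*9 + 4) = 36/13.
Compare the errors: |x - 25/9| = |261*9 - 25*94|/(94*9) = 1/846, and |x - 36/13| = |261*13 - 36*94|/(94*13) = 9/1222.
Cross-multiplying, 1*1222 = 1222 < 7614 = 9*846, so 1/846 is smaller: the convergent 25/9 is closer to x than 36/13.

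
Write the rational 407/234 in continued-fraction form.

Run the Euclidean algorithm on 407 and 234; the successive quotients are the partial quotients a_0, a_1, ... (each step inverts the fractional part left over by the previous one):
  407 = 1*234 + 173, so a_0 = 1.
  234 = 1*173 + 61, so a_1 = 1.
  173 = 2*61 + 51, so a_2 = 2.
  61 = 1*51 + 10, so a_3 = 1.
  51 = 5*10 + 1, so a_4 = 5.
  10 = 10*1 + 0, so a_5 = 10.
The remainder reaches 0 after 6 divisions, so the expansion has 6 partial quotients, read off in order.

[1; 1, 2, 1, 5, 10]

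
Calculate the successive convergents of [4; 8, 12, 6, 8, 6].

4/1, 33/8, 400/97, 2433/590, 19864/4817, 121617/29492

Using the convergent recurrence p_i = a_i*p_{i-1} + p_{i-2}, q_i = a_i*q_{i-1} + q_{i-2} with p_{-2}=0, p_{-1}=1, q_{-2}=1, q_{-1}=0:
  i=0: a_0=4, p_0 = 4*1 + 0 = 4, q_0 = 4*0 + 1 = 1.
  i=1: a_1=8, p_1 = 8*4 + 1 = 33, q_1 = 8*1 + 0 = 8.
  i=2: a_2=12, p_2 = 12*33 + 4 = 400, q_2 = 12*8 + 1 = 97.
  i=3: a_3=6, p_3 = 6*400 + 33 = 2433, q_3 = 6*97 + 8 = 590.
  i=4: a_4=8, p_4 = 8*2433 + 400 = 19864, q_4 = 8*590 + 97 = 4817.
  i=5: a_5=6, p_5 = 6*19864 + 2433 = 121617, q_5 = 6*4817 + 590 = 29492.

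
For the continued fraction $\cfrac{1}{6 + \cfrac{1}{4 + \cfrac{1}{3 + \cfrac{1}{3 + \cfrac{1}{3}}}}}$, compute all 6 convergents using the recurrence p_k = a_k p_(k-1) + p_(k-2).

Using the convergent recurrence p_i = a_i*p_{i-1} + p_{i-2}, q_i = a_i*q_{i-1} + q_{i-2} with p_{-2}=0, p_{-1}=1, q_{-2}=1, q_{-1}=0:
  i=0: a_0=0, p_0 = 0*1 + 0 = 0, q_0 = 0*0 + 1 = 1.
  i=1: a_1=6, p_1 = 6*0 + 1 = 1, q_1 = 6*1 + 0 = 6.
  i=2: a_2=4, p_2 = 4*1 + 0 = 4, q_2 = 4*6 + 1 = 25.
  i=3: a_3=3, p_3 = 3*4 + 1 = 13, q_3 = 3*25 + 6 = 81.
  i=4: a_4=3, p_4 = 3*13 + 4 = 43, q_4 = 3*81 + 25 = 268.
  i=5: a_5=3, p_5 = 3*43 + 13 = 142, q_5 = 3*268 + 81 = 885.

0/1, 1/6, 4/25, 13/81, 43/268, 142/885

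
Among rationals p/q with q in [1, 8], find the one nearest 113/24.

Expand x = 113/24 as a continued fraction with the Euclidean algorithm:
  113 = 4*24 + 17, so a_0 = 4.
  24 = 1*17 + 7, so a_1 = 1.
  17 = 2*7 + 3, so a_2 = 2.
  7 = 2*3 + 1, so a_3 = 2.
  3 = 3*1 + 0, so a_4 = 3.
so x = [4; 1, 2, 2, 3].
Convergents (p_i = a_i*p_{i-1} + p_{i-2}, q_i = a_i*q_{i-1} + q_{i-2} with p_{-2}=0, p_{-1}=1, q_{-2}=1, q_{-1}=0), until the denominator exceeds 8:
  i=0: a_0=4, p_0 = 4*1 + 0 = 4, q_0 = 4*0 + 1 = 1.
  i=1: a_1=1, p_1 = 1*4 + 1 = 5, q_1 = 1*1 + 0 = 1.
  i=2: a_2=2, p_2 = 2*5 + 4 = 14, q_2 = 2*1 + 1 = 3.
  i=3: a_3=2, p_3 = 2*14 + 5 = 33, q_3 = 2*3 + 1 = 7.
  i=4: a_4=3, p_4 = 3*33 + 14 = 113, q_4 = 3*7 + 3 = 24.
q_4 = 24 > 8, so the last convergent with denominator <= 8 is p_3/q_3 = 33/7.
The closest fraction with denominator <= 8 is either p_3/q_3 or the intermediate fraction (k*p_3 + p_2)/(k*q_3 + q_2) with the largest k >= 1 whose denominator stays <= 8; these approach x as k grows, and every other convergent or intermediate fraction in range is farther away.
Largest k: floor((8 - q_2)/q_3) = floor((8 - 3)/7) = 0.
Since k = 0, no intermediate fraction beyond p_3/q_3 has denominator <= 8, so the convergent 33/7 is the closest (its error is |113*7 - 33*24|/(24*7) = 1/168).

33/7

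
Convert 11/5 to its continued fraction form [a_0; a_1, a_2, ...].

[2; 5]

Run the Euclidean algorithm on 11 and 5; the successive quotients are the partial quotients a_0, a_1, ... (each step inverts the fractional part left over by the previous one):
  11 = 2*5 + 1, so a_0 = 2.
  5 = 5*1 + 0, so a_1 = 5.
The remainder reaches 0 after 2 divisions, so the expansion has 2 partial quotients, read off in order.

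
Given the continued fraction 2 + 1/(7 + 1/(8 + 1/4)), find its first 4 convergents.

2/1, 15/7, 122/57, 503/235

Using the convergent recurrence p_i = a_i*p_{i-1} + p_{i-2}, q_i = a_i*q_{i-1} + q_{i-2} with p_{-2}=0, p_{-1}=1, q_{-2}=1, q_{-1}=0:
  i=0: a_0=2, p_0 = 2*1 + 0 = 2, q_0 = 2*0 + 1 = 1.
  i=1: a_1=7, p_1 = 7*2 + 1 = 15, q_1 = 7*1 + 0 = 7.
  i=2: a_2=8, p_2 = 8*15 + 2 = 122, q_2 = 8*7 + 1 = 57.
  i=3: a_3=4, p_3 = 4*122 + 15 = 503, q_3 = 4*57 + 7 = 235.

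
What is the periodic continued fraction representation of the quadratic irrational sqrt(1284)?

[35; (1, 4, 1, 70)]

Write x_i = (sqrt(1284) + m_i)/d_i with (m_0, d_0) = (0, 1). a_0 = floor(sqrt(1284)) = 35, since 35^2 = 1225 <= 1284 < 1296 = 36^2.
Iterate m_{i+1} = d_i*a_i - m_i, d_{i+1} = (1284 - m_{i+1}^2)/d_i, a_{i+1} = floor((a_0 + m_{i+1})/d_{i+1}):
  m_1 = 1*35 - 0 = 35, d_1 = (1284 - 35^2)/1 = 59/1 = 59, a_1 = floor((35 + 35)/59) = 1.
  m_2 = 59*1 - 35 = 24, d_2 = (1284 - 24^2)/59 = 708/59 = 12, a_2 = floor((35 + 24)/12) = 4.
  m_3 = 12*4 - 24 = 24, d_3 = (1284 - 24^2)/12 = 708/12 = 59, a_3 = floor((35 + 24)/59) = 1.
  m_4 = 59*1 - 24 = 35, d_4 = (1284 - 35^2)/59 = 59/59 = 1, a_4 = floor((35 + 35)/1) = 70.
  m_5 = 1*70 - 35 = 35, d_5 = (1284 - 35^2)/1 = 59/1 = 59: (m_5, d_5) = (m_1, d_1) = (35, 59), so from here the quotients repeat a_1, ..., a_4; the period length is 4.
Hence the expansion of sqrt(1284) is a_0 = 35 followed by the repeating block 1, 4, 1, 70 (period 4).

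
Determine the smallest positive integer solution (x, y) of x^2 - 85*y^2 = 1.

First expand sqrt(85) as a continued fraction. With x_i = (sqrt(85) + m_i)/d_i and (m_0, d_0) = (0, 1): a_0 = floor(sqrt(85)) = 9, since 9^2 = 81 <= 85 < 100 = 10^2.
Iterate m_{i+1} = d_i*a_i - m_i, d_{i+1} = (85 - m_{i+1}^2)/d_i, a_{i+1} = floor((a_0 + m_{i+1})/d_{i+1}):
  m_1 = 1*9 - 0 = 9, d_1 = (85 - 9^2)/1 = 4/1 = 4, a_1 = floor((9 + 9)/4) = 4.
  m_2 = 4*4 - 9 = 7, d_2 = (85 - 7^2)/4 = 36/4 = 9, a_2 = floor((9 + 7)/9) = 1.
  m_3 = 9*1 - 7 = 2, d_3 = (85 - 2^2)/9 = 81/9 = 9, a_3 = floor((9 + 2)/9) = 1.
  m_4 = 9*1 - 2 = 7, d_4 = (85 - 7^2)/9 = 36/9 = 4, a_4 = floor((9 + 7)/4) = 4.
  m_5 = 4*4 - 7 = 9, d_5 = (85 - 9^2)/4 = 4/4 = 1, a_5 = floor((9 + 9)/1) = 18.
  m_6 = 1*18 - 9 = 9, d_6 = (85 - 9^2)/1 = 4/1 = 4: (m_6, d_6) = (m_1, d_1) = (9, 4), so from here the quotients repeat a_1, ..., a_5; the period length is 5.
So sqrt(85) = [9; (4, 1, 1, 4, 18)] with period length k = 5.
k is odd, so (p_{k-1}, q_{k-1}) only solves x^2 - 85y^2 = -1 and the fundamental solution of x^2 - 85y^2 = 1 is (p_{2k-1}, q_{2k-1}) = (p_9, q_9); compute convergents through index 9, running through the period twice.
Convergents (p_i = a_i*p_{i-1} + p_{i-2}, q_i = a_i*q_{i-1} + q_{i-2} with p_{-2}=0, p_{-1}=1, q_{-2}=1, q_{-1}=0):
  i=0: a_0=9, p_0 = 9*1 + 0 = 9, q_0 = 9*0 + 1 = 1.
  i=1: a_1=4, p_1 = 4*9 + 1 = 37, q_1 = 4*1 + 0 = 4.
  i=2: a_2=1, p_2 = 1*37 + 9 = 46, q_2 = 1*4 + 1 = 5.
  i=3: a_3=1, p_3 = 1*46 + 37 = 83, q_3 = 1*5 + 4 = 9.
  i=4: a_4=4, p_4 = 4*83 + 46 = 378, q_4 = 4*9 + 5 = 41.
  i=5: a_5=18, p_5 = 18*378 + 83 = 6887, q_5 = 18*41 + 9 = 747.
  i=6: a_6=4, p_6 = 4*6887 + 378 = 27926, q_6 = 4*747 + 41 = 3029.
  i=7: a_7=1, p_7 = 1*27926 + 6887 = 34813, q_7 = 1*3029 + 747 = 3776.
  i=8: a_8=1, p_8 = 1*34813 + 27926 = 62739, q_8 = 1*3776 + 3029 = 6805.
  i=9: a_9=4, p_9 = 4*62739 + 34813 = 285769, q_9 = 4*6805 + 3776 = 30996.
Indeed p_4^2 - 85*q_4^2 = 142884 - 142885 = -1, not +1.
Check: 285769^2 - 85*30996^2 = 81663921361 - 81663921360 = 1, so (x, y) = (285769, 30996) solves the equation, and by the theorem it is the least positive solution.

(x, y) = (285769, 30996)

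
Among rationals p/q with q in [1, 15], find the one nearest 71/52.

15/11

Expand x = 71/52 as a continued fraction with the Euclidean algorithm:
  71 = 1*52 + 19, so a_0 = 1.
  52 = 2*19 + 14, so a_1 = 2.
  19 = 1*14 + 5, so a_2 = 1.
  14 = 2*5 + 4, so a_3 = 2.
  5 = 1*4 + 1, so a_4 = 1.
  4 = 4*1 + 0, so a_5 = 4.
so x = [1; 2, 1, 2, 1, 4].
Convergents (p_i = a_i*p_{i-1} + p_{i-2}, q_i = a_i*q_{i-1} + q_{i-2} with p_{-2}=0, p_{-1}=1, q_{-2}=1, q_{-1}=0), until the denominator exceeds 15:
  i=0: a_0=1, p_0 = 1*1 + 0 = 1, q_0 = 1*0 + 1 = 1.
  i=1: a_1=2, p_1 = 2*1 + 1 = 3, q_1 = 2*1 + 0 = 2.
  i=2: a_2=1, p_2 = 1*3 + 1 = 4, q_2 = 1*2 + 1 = 3.
  i=3: a_3=2, p_3 = 2*4 + 3 = 11, q_3 = 2*3 + 2 = 8.
  i=4: a_4=1, p_4 = 1*11 + 4 = 15, q_4 = 1*8 + 3 = 11.
  i=5: a_5=4, p_5 = 4*15 + 11 = 71, q_5 = 4*11 + 8 = 52.
q_5 = 52 > 15, so the last convergent with denominator <= 15 is p_4/q_4 = 15/11.
The closest fraction with denominator <= 15 is either p_4/q_4 or the intermediate fraction (k*p_4 + p_3)/(k*q_4 + q_3) with the largest k >= 1 whose denominator stays <= 15; these approach x as k grows, and every other convergent or intermediate fraction in range is farther away.
Largest k: floor((15 - q_3)/q_4) = floor((15 - 8)/11) = 0.
Since k = 0, no intermediate fraction beyond p_4/q_4 has denominator <= 15, so the convergent 15/11 is the closest (its error is |71*11 - 15*52|/(52*11) = 1/572).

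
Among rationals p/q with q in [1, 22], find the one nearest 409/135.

Expand x = 409/135 as a continued fraction with the Euclidean algorithm:
  409 = 3*135 + 4, so a_0 = 3.
  135 = 33*4 + 3, so a_1 = 33.
  4 = 1*3 + 1, so a_2 = 1.
  3 = 3*1 + 0, so a_3 = 3.
so x = [3; 33, 1, 3].
Convergents (p_i = a_i*p_{i-1} + p_{i-2}, q_i = a_i*q_{i-1} + q_{i-2} with p_{-2}=0, p_{-1}=1, q_{-2}=1, q_{-1}=0), until the denominator exceeds 22:
  i=0: a_0=3, p_0 = 3*1 + 0 = 3, q_0 = 3*0 + 1 = 1.
  i=1: a_1=33, p_1 = 33*3 + 1 = 100, q_1 = 33*1 + 0 = 33.
q_1 = 33 > 22, so the last convergent with denominator <= 22 is p_0/q_0 = 3/1.
The closest fraction with denominator <= 22 is either p_0/q_0 or the intermediate fraction (k*p_0 + p_{-1})/(k*q_0 + q_{-1}) with the largest k >= 1 whose denominator stays <= 22; these approach x as k grows, and every other convergent or intermediate fraction in range is farther away.
Largest k: floor((22 - q_{-1})/q_0) = floor((22 - 0)/1) = 22 (using the seeds p_{-1} = 1, q_{-1} = 0).
That gives (22*3 + 1)/(22*1 + 0) = 67/22.
Compare the errors: |x - 3/1| = |409*1 - 3*135|/(135*1) = 4/135, and |x - 67/22| = |409*22 - 67*135|/(135*22) = 47/2970.
Cross-multiplying, 47*135 = 6345 < 11880 = 4*2970, so 47/2970 is smaller: the intermediate fraction 67/22 is closer to x than 3/1.

67/22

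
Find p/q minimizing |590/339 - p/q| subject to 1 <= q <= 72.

Expand x = 590/339 as a continued fraction with the Euclidean algorithm:
  590 = 1*339 + 251, so a_0 = 1.
  339 = 1*251 + 88, so a_1 = 1.
  251 = 2*88 + 75, so a_2 = 2.
  88 = 1*75 + 13, so a_3 = 1.
  75 = 5*13 + 10, so a_4 = 5.
  13 = 1*10 + 3, so a_5 = 1.
  10 = 3*3 + 1, so a_6 = 3.
  3 = 3*1 + 0, so a_7 = 3.
so x = [1; 1, 2, 1, 5, 1, 3, 3].
Convergents (p_i = a_i*p_{i-1} + p_{i-2}, q_i = a_i*q_{i-1} + q_{i-2} with p_{-2}=0, p_{-1}=1, q_{-2}=1, q_{-1}=0), until the denominator exceeds 72:
  i=0: a_0=1, p_0 = 1*1 + 0 = 1, q_0 = 1*0 + 1 = 1.
  i=1: a_1=1, p_1 = 1*1 + 1 = 2, q_1 = 1*1 + 0 = 1.
  i=2: a_2=2, p_2 = 2*2 + 1 = 5, q_2 = 2*1 + 1 = 3.
  i=3: a_3=1, p_3 = 1*5 + 2 = 7, q_3 = 1*3 + 1 = 4.
  i=4: a_4=5, p_4 = 5*7 + 5 = 40, q_4 = 5*4 + 3 = 23.
  i=5: a_5=1, p_5 = 1*40 + 7 = 47, q_5 = 1*23 + 4 = 27.
  i=6: a_6=3, p_6 = 3*47 + 40 = 181, q_6 = 3*27 + 23 = 104.
q_6 = 104 > 72, so the last convergent with denominator <= 72 is p_5/q_5 = 47/27.
The closest fraction with denominator <= 72 is either p_5/q_5 or the intermediate fraction (k*p_5 + p_4)/(k*q_5 + q_4) with the largest k >= 1 whose denominator stays <= 72; these approach x as k grows, and every other convergent or intermediate fraction in range is farther away.
Largest k: floor((72 - q_4)/q_5) = floor((72 - 23)/27) = 1.
That gives (1*47 + 40)/(1*27 + 23) = 87/50.
Compare the errors: |x - 47/27| = |590*27 - 47*339|/(339*27) = 3/9153, and |x - 87/50| = |590*50 - 87*339|/(339*50) = 7/16950.
Cross-multiplying, 3*16950 = 50850 < 64071 = 7*9153, so 3/9153 is smaller: the convergent 47/27 is closer to x than 87/50.

47/27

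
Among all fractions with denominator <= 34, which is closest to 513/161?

Expand x = 513/161 as a continued fraction with the Euclidean algorithm:
  513 = 3*161 + 30, so a_0 = 3.
  161 = 5*30 + 11, so a_1 = 5.
  30 = 2*11 + 8, so a_2 = 2.
  11 = 1*8 + 3, so a_3 = 1.
  8 = 2*3 + 2, so a_4 = 2.
  3 = 1*2 + 1, so a_5 = 1.
  2 = 2*1 + 0, so a_6 = 2.
so x = [3; 5, 2, 1, 2, 1, 2].
Convergents (p_i = a_i*p_{i-1} + p_{i-2}, q_i = a_i*q_{i-1} + q_{i-2} with p_{-2}=0, p_{-1}=1, q_{-2}=1, q_{-1}=0), until the denominator exceeds 34:
  i=0: a_0=3, p_0 = 3*1 + 0 = 3, q_0 = 3*0 + 1 = 1.
  i=1: a_1=5, p_1 = 5*3 + 1 = 16, q_1 = 5*1 + 0 = 5.
  i=2: a_2=2, p_2 = 2*16 + 3 = 35, q_2 = 2*5 + 1 = 11.
  i=3: a_3=1, p_3 = 1*35 + 16 = 51, q_3 = 1*11 + 5 = 16.
  i=4: a_4=2, p_4 = 2*51 + 35 = 137, q_4 = 2*16 + 11 = 43.
q_4 = 43 > 34, so the last convergent with denominator <= 34 is p_3/q_3 = 51/16.
The closest fraction with denominator <= 34 is either p_3/q_3 or the intermediate fraction (k*p_3 + p_2)/(k*q_3 + q_2) with the largest k >= 1 whose denominator stays <= 34; these approach x as k grows, and every other convergent or intermediate fraction in range is farther away.
Largest k: floor((34 - q_2)/q_3) = floor((34 - 11)/16) = 1.
That gives (1*51 + 35)/(1*16 + 11) = 86/27.
Compare the errors: |x - 51/16| = |513*16 - 51*161|/(161*16) = 3/2576, and |x - 86/27| = |513*27 - 86*161|/(161*27) = 5/4347.
Cross-multiplying, 5*2576 = 12880 < 13041 = 3*4347, so 5/4347 is smaller: the intermediate fraction 86/27 is closer to x than 51/16.

86/27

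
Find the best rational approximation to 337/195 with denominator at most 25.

Expand x = 337/195 as a continued fraction with the Euclidean algorithm:
  337 = 1*195 + 142, so a_0 = 1.
  195 = 1*142 + 53, so a_1 = 1.
  142 = 2*53 + 36, so a_2 = 2.
  53 = 1*36 + 17, so a_3 = 1.
  36 = 2*17 + 2, so a_4 = 2.
  17 = 8*2 + 1, so a_5 = 8.
  2 = 2*1 + 0, so a_6 = 2.
so x = [1; 1, 2, 1, 2, 8, 2].
Convergents (p_i = a_i*p_{i-1} + p_{i-2}, q_i = a_i*q_{i-1} + q_{i-2} with p_{-2}=0, p_{-1}=1, q_{-2}=1, q_{-1}=0), until the denominator exceeds 25:
  i=0: a_0=1, p_0 = 1*1 + 0 = 1, q_0 = 1*0 + 1 = 1.
  i=1: a_1=1, p_1 = 1*1 + 1 = 2, q_1 = 1*1 + 0 = 1.
  i=2: a_2=2, p_2 = 2*2 + 1 = 5, q_2 = 2*1 + 1 = 3.
  i=3: a_3=1, p_3 = 1*5 + 2 = 7, q_3 = 1*3 + 1 = 4.
  i=4: a_4=2, p_4 = 2*7 + 5 = 19, q_4 = 2*4 + 3 = 11.
  i=5: a_5=8, p_5 = 8*19 + 7 = 159, q_5 = 8*11 + 4 = 92.
q_5 = 92 > 25, so the last convergent with denominator <= 25 is p_4/q_4 = 19/11.
The closest fraction with denominator <= 25 is either p_4/q_4 or the intermediate fraction (k*p_4 + p_3)/(k*q_4 + q_3) with the largest k >= 1 whose denominator stays <= 25; these approach x as k grows, and every other convergent or intermediate fraction in range is farther away.
Largest k: floor((25 - q_3)/q_4) = floor((25 - 4)/11) = 1.
That gives (1*19 + 7)/(1*11 + 4) = 26/15.
Compare the errors: |x - 19/11| = |337*11 - 19*195|/(195*11) = 2/2145, and |x - 26/15| = |337*15 - 26*195|/(195*15) = 15/2925.
Cross-multiplying, 2*2925 = 5850 < 32175 = 15*2145, so 2/2145 is smaller: the convergent 19/11 is closer to x than 26/15.

19/11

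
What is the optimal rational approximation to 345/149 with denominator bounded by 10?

Expand x = 345/149 as a continued fraction with the Euclidean algorithm:
  345 = 2*149 + 47, so a_0 = 2.
  149 = 3*47 + 8, so a_1 = 3.
  47 = 5*8 + 7, so a_2 = 5.
  8 = 1*7 + 1, so a_3 = 1.
  7 = 7*1 + 0, so a_4 = 7.
so x = [2; 3, 5, 1, 7].
Convergents (p_i = a_i*p_{i-1} + p_{i-2}, q_i = a_i*q_{i-1} + q_{i-2} with p_{-2}=0, p_{-1}=1, q_{-2}=1, q_{-1}=0), until the denominator exceeds 10:
  i=0: a_0=2, p_0 = 2*1 + 0 = 2, q_0 = 2*0 + 1 = 1.
  i=1: a_1=3, p_1 = 3*2 + 1 = 7, q_1 = 3*1 + 0 = 3.
  i=2: a_2=5, p_2 = 5*7 + 2 = 37, q_2 = 5*3 + 1 = 16.
q_2 = 16 > 10, so the last convergent with denominator <= 10 is p_1/q_1 = 7/3.
The closest fraction with denominator <= 10 is either p_1/q_1 or the intermediate fraction (k*p_1 + p_0)/(k*q_1 + q_0) with the largest k >= 1 whose denominator stays <= 10; these approach x as k grows, and every other convergent or intermediate fraction in range is farther away.
Largest k: floor((10 - q_0)/q_1) = floor((10 - 1)/3) = 3.
That gives (3*7 + 2)/(3*3 + 1) = 23/10.
Compare the errors: |x - 7/3| = |345*3 - 7*149|/(149*3) = 8/447, and |x - 23/10| = |345*10 - 23*149|/(149*10) = 23/1490.
Cross-multiplying, 23*447 = 10281 < 11920 = 8*1490, so 23/1490 is smaller: the intermediate fraction 23/10 is closer to x than 7/3.

23/10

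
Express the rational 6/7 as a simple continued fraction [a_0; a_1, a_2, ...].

[0; 1, 6]

Run the Euclidean algorithm on 6 and 7; the successive quotients are the partial quotients a_0, a_1, ... (each step inverts the fractional part left over by the previous one):
  6 = 0*7 + 6, so a_0 = 0.
  7 = 1*6 + 1, so a_1 = 1.
  6 = 6*1 + 0, so a_2 = 6.
The remainder reaches 0 after 3 divisions, so the expansion has 3 partial quotients, read off in order.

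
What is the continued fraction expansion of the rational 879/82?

[10; 1, 2, 1, 1, 3, 3]

Run the Euclidean algorithm on 879 and 82; the successive quotients are the partial quotients a_0, a_1, ... (each step inverts the fractional part left over by the previous one):
  879 = 10*82 + 59, so a_0 = 10.
  82 = 1*59 + 23, so a_1 = 1.
  59 = 2*23 + 13, so a_2 = 2.
  23 = 1*13 + 10, so a_3 = 1.
  13 = 1*10 + 3, so a_4 = 1.
  10 = 3*3 + 1, so a_5 = 3.
  3 = 3*1 + 0, so a_6 = 3.
The remainder reaches 0 after 7 divisions, so the expansion has 7 partial quotients, read off in order.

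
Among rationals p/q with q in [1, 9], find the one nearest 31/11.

17/6

Expand x = 31/11 as a continued fraction with the Euclidean algorithm:
  31 = 2*11 + 9, so a_0 = 2.
  11 = 1*9 + 2, so a_1 = 1.
  9 = 4*2 + 1, so a_2 = 4.
  2 = 2*1 + 0, so a_3 = 2.
so x = [2; 1, 4, 2].
Convergents (p_i = a_i*p_{i-1} + p_{i-2}, q_i = a_i*q_{i-1} + q_{i-2} with p_{-2}=0, p_{-1}=1, q_{-2}=1, q_{-1}=0), until the denominator exceeds 9:
  i=0: a_0=2, p_0 = 2*1 + 0 = 2, q_0 = 2*0 + 1 = 1.
  i=1: a_1=1, p_1 = 1*2 + 1 = 3, q_1 = 1*1 + 0 = 1.
  i=2: a_2=4, p_2 = 4*3 + 2 = 14, q_2 = 4*1 + 1 = 5.
  i=3: a_3=2, p_3 = 2*14 + 3 = 31, q_3 = 2*5 + 1 = 11.
q_3 = 11 > 9, so the last convergent with denominator <= 9 is p_2/q_2 = 14/5.
The closest fraction with denominator <= 9 is either p_2/q_2 or the intermediate fraction (k*p_2 + p_1)/(k*q_2 + q_1) with the largest k >= 1 whose denominator stays <= 9; these approach x as k grows, and every other convergent or intermediate fraction in range is farther away.
Largest k: floor((9 - q_1)/q_2) = floor((9 - 1)/5) = 1.
That gives (1*14 + 3)/(1*5 + 1) = 17/6.
Compare the errors: |x - 14/5| = |31*5 - 14*11|/(11*5) = 1/55, and |x - 17/6| = |31*6 - 17*11|/(11*6) = 1/66.
Cross-multiplying, 1*55 = 55 < 66 = 1*66, so 1/66 is smaller: the intermediate fraction 17/6 is closer to x than 14/5.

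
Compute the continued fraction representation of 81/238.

Run the Euclidean algorithm on 81 and 238; the successive quotients are the partial quotients a_0, a_1, ... (each step inverts the fractional part left over by the previous one):
  81 = 0*238 + 81, so a_0 = 0.
  238 = 2*81 + 76, so a_1 = 2.
  81 = 1*76 + 5, so a_2 = 1.
  76 = 15*5 + 1, so a_3 = 15.
  5 = 5*1 + 0, so a_4 = 5.
The remainder reaches 0 after 5 divisions, so the expansion has 5 partial quotients, read off in order.

[0; 2, 1, 15, 5]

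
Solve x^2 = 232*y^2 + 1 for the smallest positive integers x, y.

(x, y) = (19603, 1287)

First expand sqrt(232) as a continued fraction. With x_i = (sqrt(232) + m_i)/d_i and (m_0, d_0) = (0, 1): a_0 = floor(sqrt(232)) = 15, since 15^2 = 225 <= 232 < 256 = 16^2.
Iterate m_{i+1} = d_i*a_i - m_i, d_{i+1} = (232 - m_{i+1}^2)/d_i, a_{i+1} = floor((a_0 + m_{i+1})/d_{i+1}):
  m_1 = 1*15 - 0 = 15, d_1 = (232 - 15^2)/1 = 7/1 = 7, a_1 = floor((15 + 15)/7) = 4.
  m_2 = 7*4 - 15 = 13, d_2 = (232 - 13^2)/7 = 63/7 = 9, a_2 = floor((15 + 13)/9) = 3.
  m_3 = 9*3 - 13 = 14, d_3 = (232 - 14^2)/9 = 36/9 = 4, a_3 = floor((15 + 14)/4) = 7.
  m_4 = 4*7 - 14 = 14, d_4 = (232 - 14^2)/4 = 36/4 = 9, a_4 = floor((15 + 14)/9) = 3.
  m_5 = 9*3 - 14 = 13, d_5 = (232 - 13^2)/9 = 63/9 = 7, a_5 = floor((15 + 13)/7) = 4.
  m_6 = 7*4 - 13 = 15, d_6 = (232 - 15^2)/7 = 7/7 = 1, a_6 = floor((15 + 15)/1) = 30.
  m_7 = 1*30 - 15 = 15, d_7 = (232 - 15^2)/1 = 7/1 = 7: (m_7, d_7) = (m_1, d_1) = (15, 7), so from here the quotients repeat a_1, ..., a_6; the period length is 6.
So sqrt(232) = [15; (4, 3, 7, 3, 4, 30)] with period length k = 6.
k is even, so the fundamental solution of x^2 - 232y^2 = 1 is (p_{k-1}, q_{k-1}) = (p_5, q_5); compute convergents through index 5.
Convergents (p_i = a_i*p_{i-1} + p_{i-2}, q_i = a_i*q_{i-1} + q_{i-2} with p_{-2}=0, p_{-1}=1, q_{-2}=1, q_{-1}=0):
  i=0: a_0=15, p_0 = 15*1 + 0 = 15, q_0 = 15*0 + 1 = 1.
  i=1: a_1=4, p_1 = 4*15 + 1 = 61, q_1 = 4*1 + 0 = 4.
  i=2: a_2=3, p_2 = 3*61 + 15 = 198, q_2 = 3*4 + 1 = 13.
  i=3: a_3=7, p_3 = 7*198 + 61 = 1447, q_3 = 7*13 + 4 = 95.
  i=4: a_4=3, p_4 = 3*1447 + 198 = 4539, q_4 = 3*95 + 13 = 298.
  i=5: a_5=4, p_5 = 4*4539 + 1447 = 19603, q_5 = 4*298 + 95 = 1287.
Check: 19603^2 - 232*1287^2 = 384277609 - 384277608 = 1, so (x, y) = (19603, 1287) solves the equation, and by the theorem it is the least positive solution.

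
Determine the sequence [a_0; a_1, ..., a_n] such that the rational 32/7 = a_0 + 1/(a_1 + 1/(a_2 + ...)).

Run the Euclidean algorithm on 32 and 7; the successive quotients are the partial quotients a_0, a_1, ... (each step inverts the fractional part left over by the previous one):
  32 = 4*7 + 4, so a_0 = 4.
  7 = 1*4 + 3, so a_1 = 1.
  4 = 1*3 + 1, so a_2 = 1.
  3 = 3*1 + 0, so a_3 = 3.
The remainder reaches 0 after 4 divisions, so the expansion has 4 partial quotients, read off in order.

[4; 1, 1, 3]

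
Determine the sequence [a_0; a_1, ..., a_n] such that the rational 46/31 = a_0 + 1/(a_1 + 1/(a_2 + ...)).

Run the Euclidean algorithm on 46 and 31; the successive quotients are the partial quotients a_0, a_1, ... (each step inverts the fractional part left over by the previous one):
  46 = 1*31 + 15, so a_0 = 1.
  31 = 2*15 + 1, so a_1 = 2.
  15 = 15*1 + 0, so a_2 = 15.
The remainder reaches 0 after 3 divisions, so the expansion has 3 partial quotients, read off in order.

[1; 2, 15]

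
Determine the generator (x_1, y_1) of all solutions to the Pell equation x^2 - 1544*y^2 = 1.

First expand sqrt(1544) as a continued fraction. With x_i = (sqrt(1544) + m_i)/d_i and (m_0, d_0) = (0, 1): a_0 = floor(sqrt(1544)) = 39, since 39^2 = 1521 <= 1544 < 1600 = 40^2.
Iterate m_{i+1} = d_i*a_i - m_i, d_{i+1} = (1544 - m_{i+1}^2)/d_i, a_{i+1} = floor((a_0 + m_{i+1})/d_{i+1}):
  m_1 = 1*39 - 0 = 39, d_1 = (1544 - 39^2)/1 = 23/1 = 23, a_1 = floor((39 + 39)/23) = 3.
  m_2 = 23*3 - 39 = 30, d_2 = (1544 - 30^2)/23 = 644/23 = 28, a_2 = floor((39 + 30)/28) = 2.
  m_3 = 28*2 - 30 = 26, d_3 = (1544 - 26^2)/28 = 868/28 = 31, a_3 = floor((39 + 26)/31) = 2.
  m_4 = 31*2 - 26 = 36, d_4 = (1544 - 36^2)/31 = 248/31 = 8, a_4 = floor((39 + 36)/8) = 9.
  m_5 = 8*9 - 36 = 36, d_5 = (1544 - 36^2)/8 = 248/8 = 31, a_5 = floor((39 + 36)/31) = 2.
  m_6 = 31*2 - 36 = 26, d_6 = (1544 - 26^2)/31 = 868/31 = 28, a_6 = floor((39 + 26)/28) = 2.
  m_7 = 28*2 - 26 = 30, d_7 = (1544 - 30^2)/28 = 644/28 = 23, a_7 = floor((39 + 30)/23) = 3.
  m_8 = 23*3 - 30 = 39, d_8 = (1544 - 39^2)/23 = 23/23 = 1, a_8 = floor((39 + 39)/1) = 78.
  m_9 = 1*78 - 39 = 39, d_9 = (1544 - 39^2)/1 = 23/1 = 23: (m_9, d_9) = (m_1, d_1) = (39, 23), so from here the quotients repeat a_1, ..., a_8; the period length is 8.
So sqrt(1544) = [39; (3, 2, 2, 9, 2, 2, 3, 78)] with period length k = 8.
k is even, so the fundamental solution of x^2 - 1544y^2 = 1 is (p_{k-1}, q_{k-1}) = (p_7, q_7); compute convergents through index 7.
Convergents (p_i = a_i*p_{i-1} + p_{i-2}, q_i = a_i*q_{i-1} + q_{i-2} with p_{-2}=0, p_{-1}=1, q_{-2}=1, q_{-1}=0):
  i=0: a_0=39, p_0 = 39*1 + 0 = 39, q_0 = 39*0 + 1 = 1.
  i=1: a_1=3, p_1 = 3*39 + 1 = 118, q_1 = 3*1 + 0 = 3.
  i=2: a_2=2, p_2 = 2*118 + 39 = 275, q_2 = 2*3 + 1 = 7.
  i=3: a_3=2, p_3 = 2*275 + 118 = 668, q_3 = 2*7 + 3 = 17.
  i=4: a_4=9, p_4 = 9*668 + 275 = 6287, q_4 = 9*17 + 7 = 160.
  i=5: a_5=2, p_5 = 2*6287 + 668 = 13242, q_5 = 2*160 + 17 = 337.
  i=6: a_6=2, p_6 = 2*13242 + 6287 = 32771, q_6 = 2*337 + 160 = 834.
  i=7: a_7=3, p_7 = 3*32771 + 13242 = 111555, q_7 = 3*834 + 337 = 2839.
Check: 111555^2 - 1544*2839^2 = 12444518025 - 12444518024 = 1, so (x, y) = (111555, 2839) solves the equation, and by the theorem it is the least positive solution.

(x, y) = (111555, 2839)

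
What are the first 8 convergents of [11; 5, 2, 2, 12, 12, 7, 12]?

11/1, 56/5, 123/11, 302/27, 3747/335, 45266/4047, 320609/28664, 3892574/348015

Using the convergent recurrence p_i = a_i*p_{i-1} + p_{i-2}, q_i = a_i*q_{i-1} + q_{i-2} with p_{-2}=0, p_{-1}=1, q_{-2}=1, q_{-1}=0:
  i=0: a_0=11, p_0 = 11*1 + 0 = 11, q_0 = 11*0 + 1 = 1.
  i=1: a_1=5, p_1 = 5*11 + 1 = 56, q_1 = 5*1 + 0 = 5.
  i=2: a_2=2, p_2 = 2*56 + 11 = 123, q_2 = 2*5 + 1 = 11.
  i=3: a_3=2, p_3 = 2*123 + 56 = 302, q_3 = 2*11 + 5 = 27.
  i=4: a_4=12, p_4 = 12*302 + 123 = 3747, q_4 = 12*27 + 11 = 335.
  i=5: a_5=12, p_5 = 12*3747 + 302 = 45266, q_5 = 12*335 + 27 = 4047.
  i=6: a_6=7, p_6 = 7*45266 + 3747 = 320609, q_6 = 7*4047 + 335 = 28664.
  i=7: a_7=12, p_7 = 12*320609 + 45266 = 3892574, q_7 = 12*28664 + 4047 = 348015.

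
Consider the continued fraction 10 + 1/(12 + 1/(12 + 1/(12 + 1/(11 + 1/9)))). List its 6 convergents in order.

10/1, 121/12, 1462/145, 17665/1752, 195777/19417, 1779658/176505

Using the convergent recurrence p_i = a_i*p_{i-1} + p_{i-2}, q_i = a_i*q_{i-1} + q_{i-2} with p_{-2}=0, p_{-1}=1, q_{-2}=1, q_{-1}=0:
  i=0: a_0=10, p_0 = 10*1 + 0 = 10, q_0 = 10*0 + 1 = 1.
  i=1: a_1=12, p_1 = 12*10 + 1 = 121, q_1 = 12*1 + 0 = 12.
  i=2: a_2=12, p_2 = 12*121 + 10 = 1462, q_2 = 12*12 + 1 = 145.
  i=3: a_3=12, p_3 = 12*1462 + 121 = 17665, q_3 = 12*145 + 12 = 1752.
  i=4: a_4=11, p_4 = 11*17665 + 1462 = 195777, q_4 = 11*1752 + 145 = 19417.
  i=5: a_5=9, p_5 = 9*195777 + 17665 = 1779658, q_5 = 9*19417 + 1752 = 176505.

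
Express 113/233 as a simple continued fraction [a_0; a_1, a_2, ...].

[0; 2, 16, 7]

Run the Euclidean algorithm on 113 and 233; the successive quotients are the partial quotients a_0, a_1, ... (each step inverts the fractional part left over by the previous one):
  113 = 0*233 + 113, so a_0 = 0.
  233 = 2*113 + 7, so a_1 = 2.
  113 = 16*7 + 1, so a_2 = 16.
  7 = 7*1 + 0, so a_3 = 7.
The remainder reaches 0 after 4 divisions, so the expansion has 4 partial quotients, read off in order.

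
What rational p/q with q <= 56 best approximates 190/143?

Expand x = 190/143 as a continued fraction with the Euclidean algorithm:
  190 = 1*143 + 47, so a_0 = 1.
  143 = 3*47 + 2, so a_1 = 3.
  47 = 23*2 + 1, so a_2 = 23.
  2 = 2*1 + 0, so a_3 = 2.
so x = [1; 3, 23, 2].
Convergents (p_i = a_i*p_{i-1} + p_{i-2}, q_i = a_i*q_{i-1} + q_{i-2} with p_{-2}=0, p_{-1}=1, q_{-2}=1, q_{-1}=0), until the denominator exceeds 56:
  i=0: a_0=1, p_0 = 1*1 + 0 = 1, q_0 = 1*0 + 1 = 1.
  i=1: a_1=3, p_1 = 3*1 + 1 = 4, q_1 = 3*1 + 0 = 3.
  i=2: a_2=23, p_2 = 23*4 + 1 = 93, q_2 = 23*3 + 1 = 70.
q_2 = 70 > 56, so the last convergent with denominator <= 56 is p_1/q_1 = 4/3.
The closest fraction with denominator <= 56 is either p_1/q_1 or the intermediate fraction (k*p_1 + p_0)/(k*q_1 + q_0) with the largest k >= 1 whose denominator stays <= 56; these approach x as k grows, and every other convergent or intermediate fraction in range is farther away.
Largest k: floor((56 - q_0)/q_1) = floor((56 - 1)/3) = 18.
That gives (18*4 + 1)/(18*3 + 1) = 73/55.
Compare the errors: |x - 4/3| = |190*3 - 4*143|/(143*3) = 2/429, and |x - 73/55| = |190*55 - 73*143|/(143*55) = 11/7865.
Cross-multiplying, 11*429 = 4719 < 15730 = 2*7865, so 11/7865 is smaller: the intermediate fraction 73/55 is closer to x than 4/3.

73/55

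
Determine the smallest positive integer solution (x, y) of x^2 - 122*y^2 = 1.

First expand sqrt(122) as a continued fraction. With x_i = (sqrt(122) + m_i)/d_i and (m_0, d_0) = (0, 1): a_0 = floor(sqrt(122)) = 11, since 11^2 = 121 <= 122 < 144 = 12^2.
Iterate m_{i+1} = d_i*a_i - m_i, d_{i+1} = (122 - m_{i+1}^2)/d_i, a_{i+1} = floor((a_0 + m_{i+1})/d_{i+1}):
  m_1 = 1*11 - 0 = 11, d_1 = (122 - 11^2)/1 = 1/1 = 1, a_1 = floor((11 + 11)/1) = 22.
  m_2 = 1*22 - 11 = 11, d_2 = (122 - 11^2)/1 = 1/1 = 1: (m_2, d_2) = (m_1, d_1) = (11, 1), so from here the quotient a_1 repeats; the period length is 1.
So sqrt(122) = [11; (22)] with period length k = 1.
k is odd, so (p_{k-1}, q_{k-1}) only solves x^2 - 122y^2 = -1 and the fundamental solution of x^2 - 122y^2 = 1 is (p_{2k-1}, q_{2k-1}) = (p_1, q_1); compute convergents through index 1, running through the period twice.
Convergents (p_i = a_i*p_{i-1} + p_{i-2}, q_i = a_i*q_{i-1} + q_{i-2} with p_{-2}=0, p_{-1}=1, q_{-2}=1, q_{-1}=0):
  i=0: a_0=11, p_0 = 11*1 + 0 = 11, q_0 = 11*0 + 1 = 1.
  i=1: a_1=22, p_1 = 22*11 + 1 = 243, q_1 = 22*1 + 0 = 22.
Indeed p_0^2 - 122*q_0^2 = 121 - 122 = -1, not +1.
Check: 243^2 - 122*22^2 = 59049 - 59048 = 1, so (x, y) = (243, 22) solves the equation, and by the theorem it is the least positive solution.

(x, y) = (243, 22)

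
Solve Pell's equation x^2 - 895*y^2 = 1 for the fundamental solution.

(x, y) = (359, 12)

First expand sqrt(895) as a continued fraction. With x_i = (sqrt(895) + m_i)/d_i and (m_0, d_0) = (0, 1): a_0 = floor(sqrt(895)) = 29, since 29^2 = 841 <= 895 < 900 = 30^2.
Iterate m_{i+1} = d_i*a_i - m_i, d_{i+1} = (895 - m_{i+1}^2)/d_i, a_{i+1} = floor((a_0 + m_{i+1})/d_{i+1}):
  m_1 = 1*29 - 0 = 29, d_1 = (895 - 29^2)/1 = 54/1 = 54, a_1 = floor((29 + 29)/54) = 1.
  m_2 = 54*1 - 29 = 25, d_2 = (895 - 25^2)/54 = 270/54 = 5, a_2 = floor((29 + 25)/5) = 10.
  m_3 = 5*10 - 25 = 25, d_3 = (895 - 25^2)/5 = 270/5 = 54, a_3 = floor((29 + 25)/54) = 1.
  m_4 = 54*1 - 25 = 29, d_4 = (895 - 29^2)/54 = 54/54 = 1, a_4 = floor((29 + 29)/1) = 58.
  m_5 = 1*58 - 29 = 29, d_5 = (895 - 29^2)/1 = 54/1 = 54: (m_5, d_5) = (m_1, d_1) = (29, 54), so from here the quotients repeat a_1, ..., a_4; the period length is 4.
So sqrt(895) = [29; (1, 10, 1, 58)] with period length k = 4.
k is even, so the fundamental solution of x^2 - 895y^2 = 1 is (p_{k-1}, q_{k-1}) = (p_3, q_3); compute convergents through index 3.
Convergents (p_i = a_i*p_{i-1} + p_{i-2}, q_i = a_i*q_{i-1} + q_{i-2} with p_{-2}=0, p_{-1}=1, q_{-2}=1, q_{-1}=0):
  i=0: a_0=29, p_0 = 29*1 + 0 = 29, q_0 = 29*0 + 1 = 1.
  i=1: a_1=1, p_1 = 1*29 + 1 = 30, q_1 = 1*1 + 0 = 1.
  i=2: a_2=10, p_2 = 10*30 + 29 = 329, q_2 = 10*1 + 1 = 11.
  i=3: a_3=1, p_3 = 1*329 + 30 = 359, q_3 = 1*11 + 1 = 12.
Check: 359^2 - 895*12^2 = 128881 - 128880 = 1, so (x, y) = (359, 12) solves the equation, and by the theorem it is the least positive solution.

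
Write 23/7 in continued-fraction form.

Run the Euclidean algorithm on 23 and 7; the successive quotients are the partial quotients a_0, a_1, ... (each step inverts the fractional part left over by the previous one):
  23 = 3*7 + 2, so a_0 = 3.
  7 = 3*2 + 1, so a_1 = 3.
  2 = 2*1 + 0, so a_2 = 2.
The remainder reaches 0 after 3 divisions, so the expansion has 3 partial quotients, read off in order.

[3; 3, 2]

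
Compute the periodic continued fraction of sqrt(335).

[18; (3, 3, 3, 36)]

Write x_i = (sqrt(335) + m_i)/d_i with (m_0, d_0) = (0, 1). a_0 = floor(sqrt(335)) = 18, since 18^2 = 324 <= 335 < 361 = 19^2.
Iterate m_{i+1} = d_i*a_i - m_i, d_{i+1} = (335 - m_{i+1}^2)/d_i, a_{i+1} = floor((a_0 + m_{i+1})/d_{i+1}):
  m_1 = 1*18 - 0 = 18, d_1 = (335 - 18^2)/1 = 11/1 = 11, a_1 = floor((18 + 18)/11) = 3.
  m_2 = 11*3 - 18 = 15, d_2 = (335 - 15^2)/11 = 110/11 = 10, a_2 = floor((18 + 15)/10) = 3.
  m_3 = 10*3 - 15 = 15, d_3 = (335 - 15^2)/10 = 110/10 = 11, a_3 = floor((18 + 15)/11) = 3.
  m_4 = 11*3 - 15 = 18, d_4 = (335 - 18^2)/11 = 11/11 = 1, a_4 = floor((18 + 18)/1) = 36.
  m_5 = 1*36 - 18 = 18, d_5 = (335 - 18^2)/1 = 11/1 = 11: (m_5, d_5) = (m_1, d_1) = (18, 11), so from here the quotients repeat a_1, ..., a_4; the period length is 4.
Hence the expansion of sqrt(335) is a_0 = 18 followed by the repeating block 3, 3, 3, 36 (period 4).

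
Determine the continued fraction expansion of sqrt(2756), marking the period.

[52; (2, 104)]

Write x_i = (sqrt(2756) + m_i)/d_i with (m_0, d_0) = (0, 1). a_0 = floor(sqrt(2756)) = 52, since 52^2 = 2704 <= 2756 < 2809 = 53^2.
Iterate m_{i+1} = d_i*a_i - m_i, d_{i+1} = (2756 - m_{i+1}^2)/d_i, a_{i+1} = floor((a_0 + m_{i+1})/d_{i+1}):
  m_1 = 1*52 - 0 = 52, d_1 = (2756 - 52^2)/1 = 52/1 = 52, a_1 = floor((52 + 52)/52) = 2.
  m_2 = 52*2 - 52 = 52, d_2 = (2756 - 52^2)/52 = 52/52 = 1, a_2 = floor((52 + 52)/1) = 104.
  m_3 = 1*104 - 52 = 52, d_3 = (2756 - 52^2)/1 = 52/1 = 52: (m_3, d_3) = (m_1, d_1) = (52, 52), so from here the quotients repeat a_1, a_2; the period length is 2.
Hence the expansion of sqrt(2756) is a_0 = 52 followed by the repeating block 2, 104 (period 2).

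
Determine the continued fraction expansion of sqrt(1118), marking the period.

Write x_i = (sqrt(1118) + m_i)/d_i with (m_0, d_0) = (0, 1). a_0 = floor(sqrt(1118)) = 33, since 33^2 = 1089 <= 1118 < 1156 = 34^2.
Iterate m_{i+1} = d_i*a_i - m_i, d_{i+1} = (1118 - m_{i+1}^2)/d_i, a_{i+1} = floor((a_0 + m_{i+1})/d_{i+1}):
  m_1 = 1*33 - 0 = 33, d_1 = (1118 - 33^2)/1 = 29/1 = 29, a_1 = floor((33 + 33)/29) = 2.
  m_2 = 29*2 - 33 = 25, d_2 = (1118 - 25^2)/29 = 493/29 = 17, a_2 = floor((33 + 25)/17) = 3.
  m_3 = 17*3 - 25 = 26, d_3 = (1118 - 26^2)/17 = 442/17 = 26, a_3 = floor((33 + 26)/26) = 2.
  m_4 = 26*2 - 26 = 26, d_4 = (1118 - 26^2)/26 = 442/26 = 17, a_4 = floor((33 + 26)/17) = 3.
  m_5 = 17*3 - 26 = 25, d_5 = (1118 - 25^2)/17 = 493/17 = 29, a_5 = floor((33 + 25)/29) = 2.
  m_6 = 29*2 - 25 = 33, d_6 = (1118 - 33^2)/29 = 29/29 = 1, a_6 = floor((33 + 33)/1) = 66.
  m_7 = 1*66 - 33 = 33, d_7 = (1118 - 33^2)/1 = 29/1 = 29: (m_7, d_7) = (m_1, d_1) = (33, 29), so from here the quotients repeat a_1, ..., a_6; the period length is 6.
Hence the expansion of sqrt(1118) is a_0 = 33 followed by the repeating block 2, 3, 2, 3, 2, 66 (period 6).

[33; (2, 3, 2, 3, 2, 66)]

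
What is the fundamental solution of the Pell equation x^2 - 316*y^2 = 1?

(x, y) = (12799, 720)

First expand sqrt(316) as a continued fraction. With x_i = (sqrt(316) + m_i)/d_i and (m_0, d_0) = (0, 1): a_0 = floor(sqrt(316)) = 17, since 17^2 = 289 <= 316 < 324 = 18^2.
Iterate m_{i+1} = d_i*a_i - m_i, d_{i+1} = (316 - m_{i+1}^2)/d_i, a_{i+1} = floor((a_0 + m_{i+1})/d_{i+1}):
  m_1 = 1*17 - 0 = 17, d_1 = (316 - 17^2)/1 = 27/1 = 27, a_1 = floor((17 + 17)/27) = 1.
  m_2 = 27*1 - 17 = 10, d_2 = (316 - 10^2)/27 = 216/27 = 8, a_2 = floor((17 + 10)/8) = 3.
  m_3 = 8*3 - 10 = 14, d_3 = (316 - 14^2)/8 = 120/8 = 15, a_3 = floor((17 + 14)/15) = 2.
  m_4 = 15*2 - 14 = 16, d_4 = (316 - 16^2)/15 = 60/15 = 4, a_4 = floor((17 + 16)/4) = 8.
  m_5 = 4*8 - 16 = 16, d_5 = (316 - 16^2)/4 = 60/4 = 15, a_5 = floor((17 + 16)/15) = 2.
  m_6 = 15*2 - 16 = 14, d_6 = (316 - 14^2)/15 = 120/15 = 8, a_6 = floor((17 + 14)/8) = 3.
  m_7 = 8*3 - 14 = 10, d_7 = (316 - 10^2)/8 = 216/8 = 27, a_7 = floor((17 + 10)/27) = 1.
  m_8 = 27*1 - 10 = 17, d_8 = (316 - 17^2)/27 = 27/27 = 1, a_8 = floor((17 + 17)/1) = 34.
  m_9 = 1*34 - 17 = 17, d_9 = (316 - 17^2)/1 = 27/1 = 27: (m_9, d_9) = (m_1, d_1) = (17, 27), so from here the quotients repeat a_1, ..., a_8; the period length is 8.
So sqrt(316) = [17; (1, 3, 2, 8, 2, 3, 1, 34)] with period length k = 8.
k is even, so the fundamental solution of x^2 - 316y^2 = 1 is (p_{k-1}, q_{k-1}) = (p_7, q_7); compute convergents through index 7.
Convergents (p_i = a_i*p_{i-1} + p_{i-2}, q_i = a_i*q_{i-1} + q_{i-2} with p_{-2}=0, p_{-1}=1, q_{-2}=1, q_{-1}=0):
  i=0: a_0=17, p_0 = 17*1 + 0 = 17, q_0 = 17*0 + 1 = 1.
  i=1: a_1=1, p_1 = 1*17 + 1 = 18, q_1 = 1*1 + 0 = 1.
  i=2: a_2=3, p_2 = 3*18 + 17 = 71, q_2 = 3*1 + 1 = 4.
  i=3: a_3=2, p_3 = 2*71 + 18 = 160, q_3 = 2*4 + 1 = 9.
  i=4: a_4=8, p_4 = 8*160 + 71 = 1351, q_4 = 8*9 + 4 = 76.
  i=5: a_5=2, p_5 = 2*1351 + 160 = 2862, q_5 = 2*76 + 9 = 161.
  i=6: a_6=3, p_6 = 3*2862 + 1351 = 9937, q_6 = 3*161 + 76 = 559.
  i=7: a_7=1, p_7 = 1*9937 + 2862 = 12799, q_7 = 1*559 + 161 = 720.
Check: 12799^2 - 316*720^2 = 163814401 - 163814400 = 1, so (x, y) = (12799, 720) solves the equation, and by the theorem it is the least positive solution.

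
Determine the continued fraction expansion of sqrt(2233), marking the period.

[47; (3, 1, 12, 1, 3, 94)]

Write x_i = (sqrt(2233) + m_i)/d_i with (m_0, d_0) = (0, 1). a_0 = floor(sqrt(2233)) = 47, since 47^2 = 2209 <= 2233 < 2304 = 48^2.
Iterate m_{i+1} = d_i*a_i - m_i, d_{i+1} = (2233 - m_{i+1}^2)/d_i, a_{i+1} = floor((a_0 + m_{i+1})/d_{i+1}):
  m_1 = 1*47 - 0 = 47, d_1 = (2233 - 47^2)/1 = 24/1 = 24, a_1 = floor((47 + 47)/24) = 3.
  m_2 = 24*3 - 47 = 25, d_2 = (2233 - 25^2)/24 = 1608/24 = 67, a_2 = floor((47 + 25)/67) = 1.
  m_3 = 67*1 - 25 = 42, d_3 = (2233 - 42^2)/67 = 469/67 = 7, a_3 = floor((47 + 42)/7) = 12.
  m_4 = 7*12 - 42 = 42, d_4 = (2233 - 42^2)/7 = 469/7 = 67, a_4 = floor((47 + 42)/67) = 1.
  m_5 = 67*1 - 42 = 25, d_5 = (2233 - 25^2)/67 = 1608/67 = 24, a_5 = floor((47 + 25)/24) = 3.
  m_6 = 24*3 - 25 = 47, d_6 = (2233 - 47^2)/24 = 24/24 = 1, a_6 = floor((47 + 47)/1) = 94.
  m_7 = 1*94 - 47 = 47, d_7 = (2233 - 47^2)/1 = 24/1 = 24: (m_7, d_7) = (m_1, d_1) = (47, 24), so from here the quotients repeat a_1, ..., a_6; the period length is 6.
Hence the expansion of sqrt(2233) is a_0 = 47 followed by the repeating block 3, 1, 12, 1, 3, 94 (period 6).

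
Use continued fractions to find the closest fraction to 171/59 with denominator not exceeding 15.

29/10

Expand x = 171/59 as a continued fraction with the Euclidean algorithm:
  171 = 2*59 + 53, so a_0 = 2.
  59 = 1*53 + 6, so a_1 = 1.
  53 = 8*6 + 5, so a_2 = 8.
  6 = 1*5 + 1, so a_3 = 1.
  5 = 5*1 + 0, so a_4 = 5.
so x = [2; 1, 8, 1, 5].
Convergents (p_i = a_i*p_{i-1} + p_{i-2}, q_i = a_i*q_{i-1} + q_{i-2} with p_{-2}=0, p_{-1}=1, q_{-2}=1, q_{-1}=0), until the denominator exceeds 15:
  i=0: a_0=2, p_0 = 2*1 + 0 = 2, q_0 = 2*0 + 1 = 1.
  i=1: a_1=1, p_1 = 1*2 + 1 = 3, q_1 = 1*1 + 0 = 1.
  i=2: a_2=8, p_2 = 8*3 + 2 = 26, q_2 = 8*1 + 1 = 9.
  i=3: a_3=1, p_3 = 1*26 + 3 = 29, q_3 = 1*9 + 1 = 10.
  i=4: a_4=5, p_4 = 5*29 + 26 = 171, q_4 = 5*10 + 9 = 59.
q_4 = 59 > 15, so the last convergent with denominator <= 15 is p_3/q_3 = 29/10.
The closest fraction with denominator <= 15 is either p_3/q_3 or the intermediate fraction (k*p_3 + p_2)/(k*q_3 + q_2) with the largest k >= 1 whose denominator stays <= 15; these approach x as k grows, and every other convergent or intermediate fraction in range is farther away.
Largest k: floor((15 - q_2)/q_3) = floor((15 - 9)/10) = 0.
Since k = 0, no intermediate fraction beyond p_3/q_3 has denominator <= 15, so the convergent 29/10 is the closest (its error is |171*10 - 29*59|/(59*10) = 1/590).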